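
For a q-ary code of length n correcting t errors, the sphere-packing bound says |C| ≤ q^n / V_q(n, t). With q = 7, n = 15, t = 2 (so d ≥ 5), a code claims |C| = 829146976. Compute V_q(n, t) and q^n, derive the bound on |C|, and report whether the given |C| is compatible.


V_q(n, t) = 3871, q^n = 4747561509943, Hamming bound = 1226443169, |C| = 829146976 ≤ bound (satisfied).

Step 1: Compute V_q(n, t) = Σ_{j=0}^2 C(n, j) (q−1)^j.
  j = 0: C(15,0)·(6)^0 = 1·1 = 1.
  j = 1: C(15,1)·(6)^1 = 15·6 = 90.
  j = 2: C(15,2)·(6)^2 = 105·36 = 3780.
  V_q(n, t) = 1 + 90 + 3780 = 3871.
Step 2: q^n = 7^15 = 4747561509943.
Step 3: Hamming bound ⌊q^n / V_q(n,t)⌋ = ⌊4747561509943/3871⌋ = 1226443169.
Step 4: Compare |C| = 829146976 to 1226443169: satisfied.
The claimed |C| lies below the Hamming bound.


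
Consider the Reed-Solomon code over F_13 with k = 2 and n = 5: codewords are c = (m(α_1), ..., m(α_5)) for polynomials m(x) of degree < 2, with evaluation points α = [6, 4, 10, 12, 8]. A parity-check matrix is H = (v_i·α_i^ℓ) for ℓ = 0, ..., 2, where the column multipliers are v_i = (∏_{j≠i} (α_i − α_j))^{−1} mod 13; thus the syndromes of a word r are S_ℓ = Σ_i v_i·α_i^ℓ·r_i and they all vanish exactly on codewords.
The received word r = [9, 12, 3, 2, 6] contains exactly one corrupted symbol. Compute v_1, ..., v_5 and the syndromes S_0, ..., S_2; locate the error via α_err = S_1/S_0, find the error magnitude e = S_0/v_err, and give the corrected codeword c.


S = (4, 9, 4), error at position 4, error magnitude e = 2, c = [9, 12, 3, 0, 6].

Step 1: column multipliers v_i = (∏_{j≠i}(α_i − α_j))^{−1} mod 13.
  i = 1 (α = 6): (6−4)(6−10)(6−12)(6−8) = 2·(−4)·(−6)·(−2) = −96 ≡ 8, so v_1 = 8^{−1} = 5 (mod 13).
  i = 2 (α = 4): (4−6)(4−10)(4−12)(4−8) = (−2)·(−6)·(−8)·(−4) = 384 ≡ 7, so v_2 = 7^{−1} = 2 (mod 13).
  i = 3 (α = 10): (10−6)(10−4)(10−12)(10−8) = 4·6·(−2)·2 = −96 ≡ 8, so v_3 = 8^{−1} = 5 (mod 13).
  i = 4 (α = 12): (12−6)(12−4)(12−10)(12−8) = 6·8·2·4 = 384 ≡ 7, so v_4 = 7^{−1} = 2 (mod 13).
  i = 5 (α = 8): (8−6)(8−4)(8−10)(8−12) = 2·4·(−2)·(−4) = 64 ≡ 12, so v_5 = 12^{−1} = 12 (mod 13).
  v = [5, 2, 5, 2, 12].
Step 2: syndromes of r = [9, 12, 3, 2, 6] (all sums mod 13).
  S_0 = Σ v_i r_i = 5·9 + 2·12 + 5·3 + 2·2 + 12·6 = 160 ≡ 4.
  S_1 = Σ v_i α_i r_i = 5·6·9 + 2·4·12 + 5·10·3 + 2·12·2 + 12·8·6 = 1140 ≡ 9.
  α_i^2 mod 13 = [10, 3, 9, 1, 12].
  S_2 = Σ v_i α_i^2 r_i = 5·10·9 + 2·3·12 + 5·9·3 + 2·1·2 + 12·12·6 = 1525 ≡ 4.
  S = (4, 9, 4) ≠ 0, so r is not a codeword (an error is present).
Step 3: locate the error. For a single error e at position i, S_ℓ = v_i·e·α_i^ℓ, so α_err = S_1/S_0.
  S_0^{−1} = 4^{−1} = 10 (mod 13), so α_err = 9·10 = 90 ≡ 12 = α_4. Error position i = 4.
  Consistency check: S_2/S_1 = 4·3 = 12 ≡ 12 = α_err ✓ (single-error assumption holds).
Step 4: error magnitude e = S_0/v_4 = S_0·∏_{j≠4}(α_4 − α_j) = 4·7 = 28 ≡ 2 (mod 13).
Step 5: correct position 4: c_4 = r_4 − e = 2 − 2 ≡ 0 (mod 13). Hence c = [9, 12, 3, 0, 6].
  Check: interpolating c through the α_i gives m(x) = 5 + 5·x (degree < 2) with m(α_i) = c_i for every i, so c is indeed a codeword.


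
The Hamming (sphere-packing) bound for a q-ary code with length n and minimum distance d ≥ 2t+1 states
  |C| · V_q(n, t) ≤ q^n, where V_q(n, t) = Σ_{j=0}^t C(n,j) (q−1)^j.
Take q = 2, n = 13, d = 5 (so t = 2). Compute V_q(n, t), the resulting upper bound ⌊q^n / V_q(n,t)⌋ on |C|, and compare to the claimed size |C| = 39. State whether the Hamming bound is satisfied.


V_q(n, t) = 92, q^n = 8192, Hamming bound = 89, |C| = 39 ≤ bound (satisfied).

Step 1: Compute V_q(n, t) = Σ_{j=0}^2 C(n, j) (q−1)^j.
  j = 0: C(13,0)·(1)^0 = 1·1 = 1.
  j = 1: C(13,1)·(1)^1 = 13·1 = 13.
  j = 2: C(13,2)·(1)^2 = 78·1 = 78.
  V_q(n, t) = 1 + 13 + 78 = 92.
Step 2: q^n = 2^13 = 8192.
Step 3: Hamming bound ⌊q^n / V_q(n,t)⌋ = ⌊8192/92⌋ = 89.
Step 4: Compare |C| = 39 to 89: satisfied.
The claimed |C| lies below the Hamming bound.


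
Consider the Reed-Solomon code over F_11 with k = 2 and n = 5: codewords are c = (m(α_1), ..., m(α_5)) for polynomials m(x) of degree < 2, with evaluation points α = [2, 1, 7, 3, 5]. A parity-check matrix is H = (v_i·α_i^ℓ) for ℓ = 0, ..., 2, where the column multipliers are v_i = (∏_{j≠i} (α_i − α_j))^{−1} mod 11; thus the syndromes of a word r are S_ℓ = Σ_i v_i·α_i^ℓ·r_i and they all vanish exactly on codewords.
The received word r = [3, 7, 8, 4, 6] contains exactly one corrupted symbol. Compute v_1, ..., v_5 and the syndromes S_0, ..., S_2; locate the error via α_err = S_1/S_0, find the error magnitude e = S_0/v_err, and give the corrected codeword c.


S = (4, 4, 4), error at position 2, error magnitude e = 5, c = [3, 2, 8, 4, 6].

Step 1: column multipliers v_i = (∏_{j≠i}(α_i − α_j))^{−1} mod 11.
  i = 1 (α = 2): (2−1)(2−7)(2−3)(2−5) = 1·(−5)·(−1)·(−3) = −15 ≡ 7, so v_1 = 7^{−1} = 8 (mod 11).
  i = 2 (α = 1): (1−2)(1−7)(1−3)(1−5) = (−1)·(−6)·(−2)·(−4) = 48 ≡ 4, so v_2 = 4^{−1} = 3 (mod 11).
  i = 3 (α = 7): (7−2)(7−1)(7−3)(7−5) = 5·6·4·2 = 240 ≡ 9, so v_3 = 9^{−1} = 5 (mod 11).
  i = 4 (α = 3): (3−2)(3−1)(3−7)(3−5) = 1·2·(−4)·(−2) = 16 ≡ 5, so v_4 = 5^{−1} = 9 (mod 11).
  i = 5 (α = 5): (5−2)(5−1)(5−7)(5−3) = 3·4·(−2)·2 = −48 ≡ 7, so v_5 = 7^{−1} = 8 (mod 11).
  v = [8, 3, 5, 9, 8].
Step 2: syndromes of r = [3, 7, 8, 4, 6] (all sums mod 11).
  S_0 = Σ v_i r_i = 8·3 + 3·7 + 5·8 + 9·4 + 8·6 = 169 ≡ 4.
  S_1 = Σ v_i α_i r_i = 8·2·3 + 3·1·7 + 5·7·8 + 9·3·4 + 8·5·6 = 697 ≡ 4.
  α_i^2 mod 11 = [4, 1, 5, 9, 3].
  S_2 = Σ v_i α_i^2 r_i = 8·4·3 + 3·1·7 + 5·5·8 + 9·9·4 + 8·3·6 = 785 ≡ 4.
  S = (4, 4, 4) ≠ 0, so r is not a codeword (an error is present).
Step 3: locate the error. For a single error e at position i, S_ℓ = v_i·e·α_i^ℓ, so α_err = S_1/S_0.
  S_0^{−1} = 4^{−1} = 3 (mod 11), so α_err = 4·3 = 12 ≡ 1 = α_2. Error position i = 2.
  Consistency check: S_2/S_1 = 4·3 = 12 ≡ 1 = α_err ✓ (single-error assumption holds).
Step 4: error magnitude e = S_0/v_2 = S_0·∏_{j≠2}(α_2 − α_j) = 4·4 = 16 ≡ 5 (mod 11).
Step 5: correct position 2: c_2 = r_2 − e = 7 − 5 ≡ 2 (mod 11). Hence c = [3, 2, 8, 4, 6].
  Check: interpolating c through the α_i gives m(x) = 1 + 1·x (degree < 2) with m(α_i) = c_i for every i, so c is indeed a codeword.


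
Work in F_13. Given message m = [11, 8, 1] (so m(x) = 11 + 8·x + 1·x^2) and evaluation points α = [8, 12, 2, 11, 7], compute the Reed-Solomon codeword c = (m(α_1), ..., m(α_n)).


c = [9, 4, 5, 12, 12]

Message polynomial: m(x) = 11 + 8·x + 1·x^2 (mod 13).
For each evaluation point α_i, compute m(α_i) mod 13:
  α_1 = 8: Horner steps 1 → 3 → 9, so m(8) = 9.
  α_2 = 12: Horner steps 1 → 7 → 4, so m(12) = 4.
  α_3 = 2: Horner steps 1 → 10 → 5, so m(2) = 5.
  α_4 = 11: Horner steps 1 → 6 → 12, so m(11) = 12.
  α_5 = 7: Horner steps 1 → 2 → 12, so m(7) = 12.
Codeword c = [9, 4, 5, 12, 12] ∈ F_13^5.


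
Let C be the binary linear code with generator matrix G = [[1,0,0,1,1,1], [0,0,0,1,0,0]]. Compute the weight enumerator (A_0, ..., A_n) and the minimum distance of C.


Weight distribution: A_0 = 1, A_1 = 1, A_3 = 1, A_4 = 1. Minimum distance d = 1.

Enumerate all 2^2 = 4 messages m ∈ F_2^2.
For each, compute codeword c = mG in F_2^6, then tally its weight.
  m = 00 → c = 000000, weight = 0.
  m = 10 → c = 100111, weight = 4.
  m = 01 → c = 000100, weight = 1.
  m = 11 → c = 100011, weight = 3.
Tally weights:
  weight 0: 1 codewords.
  weight 1: 1 codewords.
  weight 3: 1 codewords.
  weight 4: 1 codewords.
Minimum distance d = smallest w > 0 with A_w > 0 = 1.
Sanity: Σ A_w = 4 = 2^2 = 4 ✓.


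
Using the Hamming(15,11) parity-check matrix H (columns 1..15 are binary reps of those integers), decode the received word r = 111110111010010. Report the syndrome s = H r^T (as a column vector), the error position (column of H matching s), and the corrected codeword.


s = (0, 0, 1, 0)^T, error position = 2, corrected codeword c = 101110111010010

Compute s = H r^T mod 2 one row at a time:
  s_1 = 1 + 1 + 0 + 1 + 0 + 0 + 1 + 0 = 4 ≡ 0 (mod 2).
  s_2 = 1 + 1 + 0 + 1 + 0 + 0 + 1 + 0 = 4 ≡ 0 (mod 2).
  s_3 = 1 + 1 + 0 + 1 + 0 + 1 + 1 + 0 = 5 ≡ 1 (mod 2).
  s_4 = 1 + 1 + 1 + 1 + 1 + 1 + 0 + 0 = 6 ≡ 0 (mod 2).
s = (0, 0, 1, 0)^T — this equals column 2 of H (binary 0010), so error is at position 2.
Correct: flip bit 2 of r = 111110111010010 to get c = 101110111010010.


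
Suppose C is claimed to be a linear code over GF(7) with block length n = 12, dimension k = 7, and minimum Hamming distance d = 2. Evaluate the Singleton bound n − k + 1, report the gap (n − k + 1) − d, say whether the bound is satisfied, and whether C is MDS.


Singleton RHS = n − k + 1 = 6, slack = 4, bound satisfied, not MDS.

Singleton bound: d ≤ n − k + 1.
Here n = 12, k = 7, so n − k + 1 = 6.
Given d = 2, check d ≤ 6: YES.
Slack = (n − k + 1) − d = 4.
The code is NOT MDS (slack = 4 > 0).
Description: the claimed parameters are [12, 7, 2]_7; such a code would be non-MDS.


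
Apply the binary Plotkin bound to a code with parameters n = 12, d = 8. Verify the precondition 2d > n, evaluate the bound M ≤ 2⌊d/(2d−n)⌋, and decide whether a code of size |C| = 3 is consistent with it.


Plotkin bound M ≤ 4; given |C| = 3 ≤ bound (satisfied).

Check applicability: 2d = 16, n = 12.
2d − n = 4 > 0, so Plotkin applies.
Compute d/(2d−n) = 8/4 ≈ 2.0000.
⌊d/(2d−n)⌋ = 2.
Plotkin bound: M ≤ 2·2 = 4.
Given |C| = 3, check: satisfied.
This |C| is below the Plotkin bound.


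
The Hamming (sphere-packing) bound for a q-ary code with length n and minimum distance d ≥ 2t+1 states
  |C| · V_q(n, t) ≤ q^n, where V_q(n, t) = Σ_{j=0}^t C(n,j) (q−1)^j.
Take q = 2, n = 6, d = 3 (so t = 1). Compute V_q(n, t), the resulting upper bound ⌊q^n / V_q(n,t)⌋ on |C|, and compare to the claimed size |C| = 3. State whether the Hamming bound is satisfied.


V_q(n, t) = 7, q^n = 64, Hamming bound = 9, |C| = 3 ≤ bound (satisfied).

Step 1: Compute V_q(n, t) = Σ_{j=0}^1 C(n, j) (q−1)^j.
  j = 0: C(6,0)·(1)^0 = 1·1 = 1.
  j = 1: C(6,1)·(1)^1 = 6·1 = 6.
  V_q(n, t) = 1 + 6 = 7.
Step 2: q^n = 2^6 = 64.
Step 3: Hamming bound ⌊q^n / V_q(n,t)⌋ = ⌊64/7⌋ = 9.
Step 4: Compare |C| = 3 to 9: satisfied.
The claimed |C| lies below the Hamming bound.


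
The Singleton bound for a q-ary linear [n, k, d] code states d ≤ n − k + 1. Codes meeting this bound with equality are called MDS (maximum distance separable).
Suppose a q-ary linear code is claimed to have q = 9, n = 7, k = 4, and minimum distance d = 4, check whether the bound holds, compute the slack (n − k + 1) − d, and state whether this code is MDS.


Singleton RHS = n − k + 1 = 4, slack = 0, bound satisfied, MDS.

Singleton bound: d ≤ n − k + 1.
Here n = 7, k = 4, so n − k + 1 = 4.
Given d = 4, check d ≤ 4: YES.
Slack = (n − k + 1) − d = 0.
The code is MDS (slack = 0).
Description: the claimed parameters are [7, 4, 4]_9; such a code would be MDS (meets Singleton bound).


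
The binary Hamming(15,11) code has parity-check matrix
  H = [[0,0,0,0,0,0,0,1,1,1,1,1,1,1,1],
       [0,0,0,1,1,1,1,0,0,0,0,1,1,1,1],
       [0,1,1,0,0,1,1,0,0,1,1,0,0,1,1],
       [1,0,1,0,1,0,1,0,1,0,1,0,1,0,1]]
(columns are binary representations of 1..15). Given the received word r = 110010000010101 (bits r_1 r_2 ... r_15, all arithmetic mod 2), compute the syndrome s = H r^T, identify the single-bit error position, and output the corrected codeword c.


s = (1, 1, 1, 1)^T, error position = 15, corrected codeword c = 110010000010100

Compute s = H r^T mod 2 one row at a time:
  s_1 = 0 + 0 + 0 + 1 + 0 + 1 + 0 + 1 = 3 ≡ 1 (mod 2).
  s_2 = 0 + 1 + 0 + 0 + 0 + 1 + 0 + 1 = 3 ≡ 1 (mod 2).
  s_3 = 1 + 0 + 0 + 0 + 0 + 1 + 0 + 1 = 3 ≡ 1 (mod 2).
  s_4 = 1 + 0 + 1 + 0 + 0 + 1 + 1 + 1 = 5 ≡ 1 (mod 2).
s = (1, 1, 1, 1)^T — this equals column 15 of H (binary 1111), so error is at position 15.
Correct: flip bit 15 of r = 110010000010101 to get c = 110010000010100.


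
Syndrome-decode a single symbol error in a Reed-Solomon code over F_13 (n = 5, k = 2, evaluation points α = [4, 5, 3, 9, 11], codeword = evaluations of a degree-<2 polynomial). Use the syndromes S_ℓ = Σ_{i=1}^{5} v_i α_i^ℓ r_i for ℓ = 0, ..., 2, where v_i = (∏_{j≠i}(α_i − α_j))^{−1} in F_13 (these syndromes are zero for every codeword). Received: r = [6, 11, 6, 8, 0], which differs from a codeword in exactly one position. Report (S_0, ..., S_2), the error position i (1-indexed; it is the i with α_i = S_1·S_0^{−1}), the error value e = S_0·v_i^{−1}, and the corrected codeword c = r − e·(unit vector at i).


S = (1, 4, 3), error at position 1, error magnitude e = 4, c = [2, 11, 6, 8, 0].

Step 1: column multipliers v_i = (∏_{j≠i}(α_i − α_j))^{−1} mod 13.
  i = 1 (α = 4): (4−5)(4−3)(4−9)(4−11) = (−1)·1·(−5)·(−7) = −35 ≡ 4, so v_1 = 4^{−1} = 10 (mod 13).
  i = 2 (α = 5): (5−4)(5−3)(5−9)(5−11) = 1·2·(−4)·(−6) = 48 ≡ 9, so v_2 = 9^{−1} = 3 (mod 13).
  i = 3 (α = 3): (3−4)(3−5)(3−9)(3−11) = (−1)·(−2)·(−6)·(−8) = 96 ≡ 5, so v_3 = 5^{−1} = 8 (mod 13).
  i = 4 (α = 9): (9−4)(9−5)(9−3)(9−11) = 5·4·6·(−2) = −240 ≡ 7, so v_4 = 7^{−1} = 2 (mod 13).
  i = 5 (α = 11): (11−4)(11−5)(11−3)(11−9) = 7·6·8·2 = 672 ≡ 9, so v_5 = 9^{−1} = 3 (mod 13).
  v = [10, 3, 8, 2, 3].
Step 2: syndromes of r = [6, 11, 6, 8, 0] (all sums mod 13).
  S_0 = Σ v_i r_i = 10·6 + 3·11 + 8·6 + 2·8 + 3·0 = 157 ≡ 1.
  S_1 = Σ v_i α_i r_i = 10·4·6 + 3·5·11 + 8·3·6 + 2·9·8 + 3·11·0 = 693 ≡ 4.
  α_i^2 mod 13 = [3, 12, 9, 3, 4].
  S_2 = Σ v_i α_i^2 r_i = 10·3·6 + 3·12·11 + 8·9·6 + 2·3·8 + 3·4·0 = 1056 ≡ 3.
  S = (1, 4, 3) ≠ 0, so r is not a codeword (an error is present).
Step 3: locate the error. For a single error e at position i, S_ℓ = v_i·e·α_i^ℓ, so α_err = S_1/S_0.
  S_0^{−1} = 1^{−1} = 1 (mod 13), so α_err = 4·1 = 4 ≡ 4 = α_1. Error position i = 1.
  Consistency check: S_2/S_1 = 3·10 = 30 ≡ 4 = α_err ✓ (single-error assumption holds).
Step 4: error magnitude e = S_0/v_1 = S_0·∏_{j≠1}(α_1 − α_j) = 1·4 = 4 ≡ 4 (mod 13).
Step 5: correct position 1: c_1 = r_1 − e = 6 − 4 ≡ 2 (mod 13). Hence c = [2, 11, 6, 8, 0].
  Check: interpolating c through the α_i gives m(x) = 5 + 9·x (degree < 2) with m(α_i) = c_i for every i, so c is indeed a codeword.


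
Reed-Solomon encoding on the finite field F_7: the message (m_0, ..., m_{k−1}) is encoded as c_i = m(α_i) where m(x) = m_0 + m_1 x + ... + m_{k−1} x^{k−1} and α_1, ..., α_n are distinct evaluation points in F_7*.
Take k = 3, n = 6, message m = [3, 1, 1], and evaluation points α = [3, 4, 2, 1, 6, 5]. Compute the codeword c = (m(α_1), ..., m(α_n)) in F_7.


c = [1, 2, 2, 5, 3, 5]

Message polynomial: m(x) = 3 + 1·x + 1·x^2 (mod 7).
For each evaluation point α_i, compute m(α_i) mod 7:
  α_1 = 3: Horner steps 1 → 4 → 1, so m(3) = 1.
  α_2 = 4: Horner steps 1 → 5 → 2, so m(4) = 2.
  α_3 = 2: Horner steps 1 → 3 → 2, so m(2) = 2.
  α_4 = 1: Horner steps 1 → 2 → 5, so m(1) = 5.
  α_5 = 6: Horner steps 1 → 0 → 3, so m(6) = 3.
  α_6 = 5: Horner steps 1 → 6 → 5, so m(5) = 5.
Codeword c = [1, 2, 2, 5, 3, 5] ∈ F_7^6.


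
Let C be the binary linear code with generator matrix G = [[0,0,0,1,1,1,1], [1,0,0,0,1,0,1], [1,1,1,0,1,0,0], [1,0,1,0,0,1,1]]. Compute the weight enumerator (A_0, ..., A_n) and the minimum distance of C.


Weight distribution: A_0 = 1, A_2 = 1, A_3 = 6, A_4 = 5, A_5 = 2, A_6 = 1. Minimum distance d = 2.

Enumerate all 2^4 = 16 messages m ∈ F_2^4.
For each, compute codeword c = mG in F_2^7, then tally its weight.
  m = 0000 → c = 0000000, weight = 0.
  m = 1000 → c = 0001111, weight = 4.
  m = 0100 → c = 1000101, weight = 3.
  m = 1100 → c = 1001010, weight = 3.
  m = 0010 → c = 1110100, weight = 4.
  m = 1010 → c = 1111011, weight = 6.
  m = 0110 → c = 0110001, weight = 3.
  m = 1110 → c = 0111110, weight = 5.
  m = 0001 → c = 1010011, weight = 4.
  m = 1001 → c = 1011100, weight = 4.
  m = 0101 → c = 0010110, weight = 3.
  m = 1101 → c = 0011001, weight = 3.
  m = 0011 → c = 0100111, weight = 4.
  m = 1011 → c = 0101000, weight = 2.
  m = 0111 → c = 1100010, weight = 3.
  m = 1111 → c = 1101101, weight = 5.
Tally weights:
  weight 0: 1 codewords.
  weight 2: 1 codewords.
  weight 3: 6 codewords.
  weight 4: 5 codewords.
  weight 5: 2 codewords.
  weight 6: 1 codewords.
Minimum distance d = smallest w > 0 with A_w > 0 = 2.
Sanity: Σ A_w = 16 = 2^4 = 16 ✓.


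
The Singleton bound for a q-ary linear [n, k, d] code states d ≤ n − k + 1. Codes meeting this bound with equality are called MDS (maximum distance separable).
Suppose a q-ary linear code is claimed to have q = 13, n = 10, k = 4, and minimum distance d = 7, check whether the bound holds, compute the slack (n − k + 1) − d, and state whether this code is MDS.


Singleton RHS = n − k + 1 = 7, slack = 0, bound satisfied, MDS.

Singleton bound: d ≤ n − k + 1.
Here n = 10, k = 4, so n − k + 1 = 7.
Given d = 7, check d ≤ 7: YES.
Slack = (n − k + 1) − d = 0.
The code is MDS (slack = 0).
Description: the claimed parameters are [10, 4, 7]_13; such a code would be MDS (meets Singleton bound).


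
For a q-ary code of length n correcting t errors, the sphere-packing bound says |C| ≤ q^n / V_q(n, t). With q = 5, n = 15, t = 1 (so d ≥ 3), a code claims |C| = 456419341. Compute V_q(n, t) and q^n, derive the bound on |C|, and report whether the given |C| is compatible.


V_q(n, t) = 61, q^n = 30517578125, Hamming bound = 500288165, |C| = 456419341 ≤ bound (satisfied).

Step 1: Compute V_q(n, t) = Σ_{j=0}^1 C(n, j) (q−1)^j.
  j = 0: C(15,0)·(4)^0 = 1·1 = 1.
  j = 1: C(15,1)·(4)^1 = 15·4 = 60.
  V_q(n, t) = 1 + 60 = 61.
Step 2: q^n = 5^15 = 30517578125.
Step 3: Hamming bound ⌊q^n / V_q(n,t)⌋ = ⌊30517578125/61⌋ = 500288165.
Step 4: Compare |C| = 456419341 to 500288165: satisfied.
The claimed |C| lies below the Hamming bound.


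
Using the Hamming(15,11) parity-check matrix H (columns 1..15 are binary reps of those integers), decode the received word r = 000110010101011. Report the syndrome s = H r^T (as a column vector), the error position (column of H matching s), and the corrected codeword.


s = (1, 1, 1, 0)^T, error position = 14, corrected codeword c = 000110010101001

Compute s = H r^T mod 2 one row at a time:
  s_1 = 1 + 0 + 1 + 0 + 1 + 0 + 1 + 1 = 5 ≡ 1 (mod 2).
  s_2 = 1 + 1 + 0 + 0 + 1 + 0 + 1 + 1 = 5 ≡ 1 (mod 2).
  s_3 = 0 + 0 + 0 + 0 + 1 + 0 + 1 + 1 = 3 ≡ 1 (mod 2).
  s_4 = 0 + 0 + 1 + 0 + 0 + 0 + 0 + 1 = 2 ≡ 0 (mod 2).
s = (1, 1, 1, 0)^T — this equals column 14 of H (binary 1110), so error is at position 14.
Correct: flip bit 14 of r = 000110010101011 to get c = 000110010101001.


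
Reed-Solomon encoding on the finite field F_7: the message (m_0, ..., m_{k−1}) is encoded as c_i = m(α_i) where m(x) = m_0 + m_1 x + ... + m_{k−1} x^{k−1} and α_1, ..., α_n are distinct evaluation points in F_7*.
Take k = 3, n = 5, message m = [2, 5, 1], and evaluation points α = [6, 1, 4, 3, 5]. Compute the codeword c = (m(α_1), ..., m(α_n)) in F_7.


c = [5, 1, 3, 5, 3]

Message polynomial: m(x) = 2 + 5·x + 1·x^2 (mod 7).
For each evaluation point α_i, compute m(α_i) mod 7:
  α_1 = 6: Horner steps 1 → 4 → 5, so m(6) = 5.
  α_2 = 1: Horner steps 1 → 6 → 1, so m(1) = 1.
  α_3 = 4: Horner steps 1 → 2 → 3, so m(4) = 3.
  α_4 = 3: Horner steps 1 → 1 → 5, so m(3) = 5.
  α_5 = 5: Horner steps 1 → 3 → 3, so m(5) = 3.
Codeword c = [5, 1, 3, 5, 3] ∈ F_7^5.


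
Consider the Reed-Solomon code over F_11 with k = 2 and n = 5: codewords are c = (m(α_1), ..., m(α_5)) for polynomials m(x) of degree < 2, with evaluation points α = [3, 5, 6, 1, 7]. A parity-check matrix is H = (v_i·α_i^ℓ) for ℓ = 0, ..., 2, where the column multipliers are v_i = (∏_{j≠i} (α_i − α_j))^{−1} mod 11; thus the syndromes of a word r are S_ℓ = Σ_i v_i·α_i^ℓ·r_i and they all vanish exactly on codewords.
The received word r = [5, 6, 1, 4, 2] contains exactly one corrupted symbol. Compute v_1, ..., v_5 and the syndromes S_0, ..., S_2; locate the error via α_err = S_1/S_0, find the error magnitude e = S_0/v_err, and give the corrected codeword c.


S = (7, 5, 2), error at position 5, error magnitude e = 6, c = [5, 6, 1, 4, 7].

Step 1: column multipliers v_i = (∏_{j≠i}(α_i − α_j))^{−1} mod 11.
  i = 1 (α = 3): (3−5)(3−6)(3−1)(3−7) = (−2)·(−3)·2·(−4) = −48 ≡ 7, so v_1 = 7^{−1} = 8 (mod 11).
  i = 2 (α = 5): (5−3)(5−6)(5−1)(5−7) = 2·(−1)·4·(−2) = 16 ≡ 5, so v_2 = 5^{−1} = 9 (mod 11).
  i = 3 (α = 6): (6−3)(6−5)(6−1)(6−7) = 3·1·5·(−1) = −15 ≡ 7, so v_3 = 7^{−1} = 8 (mod 11).
  i = 4 (α = 1): (1−3)(1−5)(1−6)(1−7) = (−2)·(−4)·(−5)·(−6) = 240 ≡ 9, so v_4 = 9^{−1} = 5 (mod 11).
  i = 5 (α = 7): (7−3)(7−5)(7−6)(7−1) = 4·2·1·6 = 48 ≡ 4, so v_5 = 4^{−1} = 3 (mod 11).
  v = [8, 9, 8, 5, 3].
Step 2: syndromes of r = [5, 6, 1, 4, 2] (all sums mod 11).
  S_0 = Σ v_i r_i = 8·5 + 9·6 + 8·1 + 5·4 + 3·2 = 128 ≡ 7.
  S_1 = Σ v_i α_i r_i = 8·3·5 + 9·5·6 + 8·6·1 + 5·1·4 + 3·7·2 = 500 ≡ 5.
  α_i^2 mod 11 = [9, 3, 3, 1, 5].
  S_2 = Σ v_i α_i^2 r_i = 8·9·5 + 9·3·6 + 8·3·1 + 5·1·4 + 3·5·2 = 596 ≡ 2.
  S = (7, 5, 2) ≠ 0, so r is not a codeword (an error is present).
Step 3: locate the error. For a single error e at position i, S_ℓ = v_i·e·α_i^ℓ, so α_err = S_1/S_0.
  S_0^{−1} = 7^{−1} = 8 (mod 11), so α_err = 5·8 = 40 ≡ 7 = α_5. Error position i = 5.
  Consistency check: S_2/S_1 = 2·9 = 18 ≡ 7 = α_err ✓ (single-error assumption holds).
Step 4: error magnitude e = S_0/v_5 = S_0·∏_{j≠5}(α_5 − α_j) = 7·4 = 28 ≡ 6 (mod 11).
Step 5: correct position 5: c_5 = r_5 − e = 2 − 6 ≡ 7 (mod 11). Hence c = [5, 6, 1, 4, 7].
  Check: interpolating c through the α_i gives m(x) = 9 + 6·x (degree < 2) with m(α_i) = c_i for every i, so c is indeed a codeword.


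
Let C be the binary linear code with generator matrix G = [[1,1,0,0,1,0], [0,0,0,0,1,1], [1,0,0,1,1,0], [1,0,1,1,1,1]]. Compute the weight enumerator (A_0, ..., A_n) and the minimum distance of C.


Weight distribution: A_0 = 1, A_2 = 4, A_3 = 6, A_4 = 3, A_5 = 2. Minimum distance d = 2.

Enumerate all 2^4 = 16 messages m ∈ F_2^4.
For each, compute codeword c = mG in F_2^6, then tally its weight.
  m = 0000 → c = 000000, weight = 0.
  m = 1000 → c = 110010, weight = 3.
  m = 0100 → c = 000011, weight = 2.
  m = 1100 → c = 110001, weight = 3.
  m = 0010 → c = 100110, weight = 3.
  m = 1010 → c = 010100, weight = 2.
  m = 0110 → c = 100101, weight = 3.
  m = 1110 → c = 010111, weight = 4.
  m = 0001 → c = 101111, weight = 5.
  m = 1001 → c = 011101, weight = 4.
  m = 0101 → c = 101100, weight = 3.
  m = 1101 → c = 011110, weight = 4.
  m = 0011 → c = 001001, weight = 2.
  m = 1011 → c = 111011, weight = 5.
  m = 0111 → c = 001010, weight = 2.
  m = 1111 → c = 111000, weight = 3.
Tally weights:
  weight 0: 1 codewords.
  weight 2: 4 codewords.
  weight 3: 6 codewords.
  weight 4: 3 codewords.
  weight 5: 2 codewords.
Minimum distance d = smallest w > 0 with A_w > 0 = 2.
Sanity: Σ A_w = 16 = 2^4 = 16 ✓.


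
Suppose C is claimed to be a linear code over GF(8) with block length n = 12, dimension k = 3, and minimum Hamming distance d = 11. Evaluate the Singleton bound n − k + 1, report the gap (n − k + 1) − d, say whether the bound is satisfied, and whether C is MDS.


Singleton RHS = n − k + 1 = 10, slack = -1, bound violated (no such code; not MDS).

Singleton bound: d ≤ n − k + 1.
Here n = 12, k = 3, so n − k + 1 = 10.
Given d = 11, check d ≤ 10: NO.
Slack = (n − k + 1) − d = -1.
The slack is negative: d = 11 exceeds n − k + 1 = 10 by 1, so the Singleton bound is violated and no linear [12, 3, 11]_8 code can exist. In particular it is not MDS (MDS requires d = n − k + 1 exactly).
Description: the claimed parameters are [12, 3, 11]_8; such a code would be impossible (violates the Singleton bound).


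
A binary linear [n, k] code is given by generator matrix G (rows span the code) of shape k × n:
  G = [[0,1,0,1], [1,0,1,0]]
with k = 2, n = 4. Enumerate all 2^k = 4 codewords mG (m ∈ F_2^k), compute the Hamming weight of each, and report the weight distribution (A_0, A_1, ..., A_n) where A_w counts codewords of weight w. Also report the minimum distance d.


Weight distribution: A_0 = 1, A_2 = 2, A_4 = 1. Minimum distance d = 2.

Enumerate all 2^2 = 4 messages m ∈ F_2^2.
For each, compute codeword c = mG in F_2^4, then tally its weight.
  m = 00 → c = 0000, weight = 0.
  m = 10 → c = 0101, weight = 2.
  m = 01 → c = 1010, weight = 2.
  m = 11 → c = 1111, weight = 4.
Tally weights:
  weight 0: 1 codewords.
  weight 2: 2 codewords.
  weight 4: 1 codewords.
Minimum distance d = smallest w > 0 with A_w > 0 = 2.
Sanity: Σ A_w = 4 = 2^2 = 4 ✓.


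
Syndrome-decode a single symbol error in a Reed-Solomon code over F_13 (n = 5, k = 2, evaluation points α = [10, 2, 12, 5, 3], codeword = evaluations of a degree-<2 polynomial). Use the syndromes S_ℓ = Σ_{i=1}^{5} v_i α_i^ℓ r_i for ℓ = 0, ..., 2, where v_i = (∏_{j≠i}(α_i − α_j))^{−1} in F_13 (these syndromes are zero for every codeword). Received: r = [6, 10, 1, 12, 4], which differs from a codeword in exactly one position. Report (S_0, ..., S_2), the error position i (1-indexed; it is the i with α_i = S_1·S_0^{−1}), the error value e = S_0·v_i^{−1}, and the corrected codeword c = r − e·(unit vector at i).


S = (6, 12, 11), error at position 2, error magnitude e = 10, c = [6, 0, 1, 12, 4].

Step 1: column multipliers v_i = (∏_{j≠i}(α_i − α_j))^{−1} mod 13.
  i = 1 (α = 10): (10−2)(10−12)(10−5)(10−3) = 8·(−2)·5·7 = −560 ≡ 12, so v_1 = 12^{−1} = 12 (mod 13).
  i = 2 (α = 2): (2−10)(2−12)(2−5)(2−3) = (−8)·(−10)·(−3)·(−1) = 240 ≡ 6, so v_2 = 6^{−1} = 11 (mod 13).
  i = 3 (α = 12): (12−10)(12−2)(12−5)(12−3) = 2·10·7·9 = 1260 ≡ 12, so v_3 = 12^{−1} = 12 (mod 13).
  i = 4 (α = 5): (5−10)(5−2)(5−12)(5−3) = (−5)·3·(−7)·2 = 210 ≡ 2, so v_4 = 2^{−1} = 7 (mod 13).
  i = 5 (α = 3): (3−10)(3−2)(3−12)(3−5) = (−7)·1·(−9)·(−2) = −126 ≡ 4, so v_5 = 4^{−1} = 10 (mod 13).
  v = [12, 11, 12, 7, 10].
Step 2: syndromes of r = [6, 10, 1, 12, 4] (all sums mod 13).
  S_0 = Σ v_i r_i = 12·6 + 11·10 + 12·1 + 7·12 + 10·4 = 318 ≡ 6.
  S_1 = Σ v_i α_i r_i = 12·10·6 + 11·2·10 + 12·12·1 + 7·5·12 + 10·3·4 = 1624 ≡ 12.
  α_i^2 mod 13 = [9, 4, 1, 12, 9].
  S_2 = Σ v_i α_i^2 r_i = 12·9·6 + 11·4·10 + 12·1·1 + 7·12·12 + 10·9·4 = 2468 ≡ 11.
  S = (6, 12, 11) ≠ 0, so r is not a codeword (an error is present).
Step 3: locate the error. For a single error e at position i, S_ℓ = v_i·e·α_i^ℓ, so α_err = S_1/S_0.
  S_0^{−1} = 6^{−1} = 11 (mod 13), so α_err = 12·11 = 132 ≡ 2 = α_2. Error position i = 2.
  Consistency check: S_2/S_1 = 11·12 = 132 ≡ 2 = α_err ✓ (single-error assumption holds).
Step 4: error magnitude e = S_0/v_2 = S_0·∏_{j≠2}(α_2 − α_j) = 6·6 = 36 ≡ 10 (mod 13).
Step 5: correct position 2: c_2 = r_2 − e = 10 − 10 ≡ 0 (mod 13). Hence c = [6, 0, 1, 12, 4].
  Check: interpolating c through the α_i gives m(x) = 5 + 4·x (degree < 2) with m(α_i) = c_i for every i, so c is indeed a codeword.


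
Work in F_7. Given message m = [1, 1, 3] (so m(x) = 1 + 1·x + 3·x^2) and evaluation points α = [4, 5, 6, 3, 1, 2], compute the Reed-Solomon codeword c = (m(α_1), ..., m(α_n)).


c = [4, 4, 3, 3, 5, 1]

Message polynomial: m(x) = 1 + 1·x + 3·x^2 (mod 7).
For each evaluation point α_i, compute m(α_i) mod 7:
  α_1 = 4: Horner steps 3 → 6 → 4, so m(4) = 4.
  α_2 = 5: Horner steps 3 → 2 → 4, so m(5) = 4.
  α_3 = 6: Horner steps 3 → 5 → 3, so m(6) = 3.
  α_4 = 3: Horner steps 3 → 3 → 3, so m(3) = 3.
  α_5 = 1: Horner steps 3 → 4 → 5, so m(1) = 5.
  α_6 = 2: Horner steps 3 → 0 → 1, so m(2) = 1.
Codeword c = [4, 4, 3, 3, 5, 1] ∈ F_7^6.


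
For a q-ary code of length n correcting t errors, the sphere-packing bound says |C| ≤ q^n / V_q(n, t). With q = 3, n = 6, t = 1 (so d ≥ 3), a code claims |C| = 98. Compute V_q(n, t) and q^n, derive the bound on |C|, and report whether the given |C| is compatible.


V_q(n, t) = 13, q^n = 729, Hamming bound = 56, |C| = 98 > bound (violated).

Step 1: Compute V_q(n, t) = Σ_{j=0}^1 C(n, j) (q−1)^j.
  j = 0: C(6,0)·(2)^0 = 1·1 = 1.
  j = 1: C(6,1)·(2)^1 = 6·2 = 12.
  V_q(n, t) = 1 + 12 = 13.
Step 2: q^n = 3^6 = 729.
Step 3: Hamming bound ⌊q^n / V_q(n,t)⌋ = ⌊729/13⌋ = 56.
Step 4: Compare |C| = 98 to 56: violated.
The claimed |C| lies above the Hamming bound, so no 3-ary code of length 6 with d ≥ 3 can have 98 codewords.


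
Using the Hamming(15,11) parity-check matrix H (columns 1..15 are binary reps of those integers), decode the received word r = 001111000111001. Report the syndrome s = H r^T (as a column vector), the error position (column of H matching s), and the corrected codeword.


s = (0, 1, 1, 0)^T, error position = 6, corrected codeword c = 001110000111001

Compute s = H r^T mod 2 one row at a time:
  s_1 = 0 + 0 + 1 + 1 + 1 + 0 + 0 + 1 = 4 ≡ 0 (mod 2).
  s_2 = 1 + 1 + 1 + 0 + 1 + 0 + 0 + 1 = 5 ≡ 1 (mod 2).
  s_3 = 0 + 1 + 1 + 0 + 1 + 1 + 0 + 1 = 5 ≡ 1 (mod 2).
  s_4 = 0 + 1 + 1 + 0 + 0 + 1 + 0 + 1 = 4 ≡ 0 (mod 2).
s = (0, 1, 1, 0)^T — this equals column 6 of H (binary 0110), so error is at position 6.
Correct: flip bit 6 of r = 001111000111001 to get c = 001110000111001.


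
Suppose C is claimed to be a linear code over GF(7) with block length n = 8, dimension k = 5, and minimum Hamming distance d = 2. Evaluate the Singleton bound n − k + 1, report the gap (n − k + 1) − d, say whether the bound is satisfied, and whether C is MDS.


Singleton RHS = n − k + 1 = 4, slack = 2, bound satisfied, not MDS.

Singleton bound: d ≤ n − k + 1.
Here n = 8, k = 5, so n − k + 1 = 4.
Given d = 2, check d ≤ 4: YES.
Slack = (n − k + 1) − d = 2.
The code is NOT MDS (slack = 2 > 0).
Description: the claimed parameters are [8, 5, 2]_7; such a code would be non-MDS.


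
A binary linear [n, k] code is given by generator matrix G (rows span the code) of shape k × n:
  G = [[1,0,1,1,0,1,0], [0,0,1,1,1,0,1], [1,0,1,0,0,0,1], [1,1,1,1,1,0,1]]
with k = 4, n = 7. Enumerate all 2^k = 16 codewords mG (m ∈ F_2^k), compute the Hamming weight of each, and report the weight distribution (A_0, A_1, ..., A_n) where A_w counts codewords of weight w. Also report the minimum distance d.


Weight distribution: A_0 = 1, A_2 = 1, A_3 = 6, A_4 = 5, A_5 = 2, A_6 = 1. Minimum distance d = 2.

Enumerate all 2^4 = 16 messages m ∈ F_2^4.
For each, compute codeword c = mG in F_2^7, then tally its weight.
  m = 0000 → c = 0000000, weight = 0.
  m = 1000 → c = 1011010, weight = 4.
  m = 0100 → c = 0011101, weight = 4.
  m = 1100 → c = 1000111, weight = 4.
  m = 0010 → c = 1010001, weight = 3.
  m = 1010 → c = 0001011, weight = 3.
  m = 0110 → c = 1001100, weight = 3.
  m = 1110 → c = 0010110, weight = 3.
  m = 0001 → c = 1111101, weight = 6.
  m = 1001 → c = 0100111, weight = 4.
  m = 0101 → c = 1100000, weight = 2.
  m = 1101 → c = 0111010, weight = 4.
  m = 0011 → c = 0101100, weight = 3.
  m = 1011 → c = 1110110, weight = 5.
  m = 0111 → c = 0110001, weight = 3.
  m = 1111 → c = 1101011, weight = 5.
Tally weights:
  weight 0: 1 codewords.
  weight 2: 1 codewords.
  weight 3: 6 codewords.
  weight 4: 5 codewords.
  weight 5: 2 codewords.
  weight 6: 1 codewords.
Minimum distance d = smallest w > 0 with A_w > 0 = 2.
Sanity: Σ A_w = 16 = 2^4 = 16 ✓.


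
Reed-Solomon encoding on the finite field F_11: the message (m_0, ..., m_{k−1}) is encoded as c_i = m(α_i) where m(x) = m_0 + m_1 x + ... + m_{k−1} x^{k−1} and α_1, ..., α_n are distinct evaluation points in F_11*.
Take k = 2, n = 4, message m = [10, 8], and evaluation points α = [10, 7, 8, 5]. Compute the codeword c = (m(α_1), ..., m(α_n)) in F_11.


c = [2, 0, 8, 6]

Message polynomial: m(x) = 10 + 8·x (mod 11).
For each evaluation point α_i, compute m(α_i) mod 11:
  α_1 = 10: Horner steps 8 → 2, so m(10) = 2.
  α_2 = 7: Horner steps 8 → 0, so m(7) = 0.
  α_3 = 8: Horner steps 8 → 8, so m(8) = 8.
  α_4 = 5: Horner steps 8 → 6, so m(5) = 6.
Codeword c = [2, 0, 8, 6] ∈ F_11^4.


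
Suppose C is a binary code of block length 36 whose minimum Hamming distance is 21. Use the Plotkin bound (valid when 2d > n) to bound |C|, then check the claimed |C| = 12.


Plotkin bound M ≤ 6; given |C| = 12 > bound (violated).

Check applicability: 2d = 42, n = 36.
2d − n = 6 > 0, so Plotkin applies.
Compute d/(2d−n) = 21/6 ≈ 3.5000.
⌊d/(2d−n)⌋ = 3.
Plotkin bound: M ≤ 2·3 = 6.
Given |C| = 12, check: VIOLATED.
This |C| is above the Plotkin bound, so no binary code with n = 36, d = 21 and 12 codewords exists.


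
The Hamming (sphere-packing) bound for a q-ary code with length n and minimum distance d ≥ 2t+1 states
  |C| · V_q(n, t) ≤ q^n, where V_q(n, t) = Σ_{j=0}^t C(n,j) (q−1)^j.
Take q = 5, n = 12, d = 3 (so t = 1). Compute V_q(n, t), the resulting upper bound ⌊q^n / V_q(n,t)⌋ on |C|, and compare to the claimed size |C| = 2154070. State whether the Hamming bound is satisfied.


V_q(n, t) = 49, q^n = 244140625, Hamming bound = 4982461, |C| = 2154070 ≤ bound (satisfied).

Step 1: Compute V_q(n, t) = Σ_{j=0}^1 C(n, j) (q−1)^j.
  j = 0: C(12,0)·(4)^0 = 1·1 = 1.
  j = 1: C(12,1)·(4)^1 = 12·4 = 48.
  V_q(n, t) = 1 + 48 = 49.
Step 2: q^n = 5^12 = 244140625.
Step 3: Hamming bound ⌊q^n / V_q(n,t)⌋ = ⌊244140625/49⌋ = 4982461.
Step 4: Compare |C| = 2154070 to 4982461: satisfied.
The claimed |C| lies below the Hamming bound.


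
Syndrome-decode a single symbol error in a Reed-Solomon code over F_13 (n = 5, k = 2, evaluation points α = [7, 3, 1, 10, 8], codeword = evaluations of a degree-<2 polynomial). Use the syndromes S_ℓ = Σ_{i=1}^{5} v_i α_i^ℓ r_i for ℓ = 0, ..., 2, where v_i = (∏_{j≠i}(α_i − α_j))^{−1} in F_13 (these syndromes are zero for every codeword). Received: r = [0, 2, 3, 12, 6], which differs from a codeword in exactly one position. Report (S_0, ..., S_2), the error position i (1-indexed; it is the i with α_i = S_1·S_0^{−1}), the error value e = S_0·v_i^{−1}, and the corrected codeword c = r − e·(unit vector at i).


S = (7, 5, 11), error at position 4, error magnitude e = 7, c = [0, 2, 3, 5, 6].

Step 1: column multipliers v_i = (∏_{j≠i}(α_i − α_j))^{−1} mod 13.
  i = 1 (α = 7): (7−3)(7−1)(7−10)(7−8) = 4·6·(−3)·(−1) = 72 ≡ 7, so v_1 = 7^{−1} = 2 (mod 13).
  i = 2 (α = 3): (3−7)(3−1)(3−10)(3−8) = (−4)·2·(−7)·(−5) = −280 ≡ 6, so v_2 = 6^{−1} = 11 (mod 13).
  i = 3 (α = 1): (1−7)(1−3)(1−10)(1−8) = (−6)·(−2)·(−9)·(−7) = 756 ≡ 2, so v_3 = 2^{−1} = 7 (mod 13).
  i = 4 (α = 10): (10−7)(10−3)(10−1)(10−8) = 3·7·9·2 = 378 ≡ 1, so v_4 = 1^{−1} = 1 (mod 13).
  i = 5 (α = 8): (8−7)(8−3)(8−1)(8−10) = 1·5·7·(−2) = −70 ≡ 8, so v_5 = 8^{−1} = 5 (mod 13).
  v = [2, 11, 7, 1, 5].
Step 2: syndromes of r = [0, 2, 3, 12, 6] (all sums mod 13).
  S_0 = Σ v_i r_i = 2·0 + 11·2 + 7·3 + 1·12 + 5·6 = 85 ≡ 7.
  S_1 = Σ v_i α_i r_i = 2·7·0 + 11·3·2 + 7·1·3 + 1·10·12 + 5·8·6 = 447 ≡ 5.
  α_i^2 mod 13 = [10, 9, 1, 9, 12].
  S_2 = Σ v_i α_i^2 r_i = 2·10·0 + 11·9·2 + 7·1·3 + 1·9·12 + 5·12·6 = 687 ≡ 11.
  S = (7, 5, 11) ≠ 0, so r is not a codeword (an error is present).
Step 3: locate the error. For a single error e at position i, S_ℓ = v_i·e·α_i^ℓ, so α_err = S_1/S_0.
  S_0^{−1} = 7^{−1} = 2 (mod 13), so α_err = 5·2 = 10 ≡ 10 = α_4. Error position i = 4.
  Consistency check: S_2/S_1 = 11·8 = 88 ≡ 10 = α_err ✓ (single-error assumption holds).
Step 4: error magnitude e = S_0/v_4 = S_0·∏_{j≠4}(α_4 − α_j) = 7·1 = 7 ≡ 7 (mod 13).
Step 5: correct position 4: c_4 = r_4 − e = 12 − 7 ≡ 5 (mod 13). Hence c = [0, 2, 3, 5, 6].
  Check: interpolating c through the α_i gives m(x) = 10 + 6·x (degree < 2) with m(α_i) = c_i for every i, so c is indeed a codeword.


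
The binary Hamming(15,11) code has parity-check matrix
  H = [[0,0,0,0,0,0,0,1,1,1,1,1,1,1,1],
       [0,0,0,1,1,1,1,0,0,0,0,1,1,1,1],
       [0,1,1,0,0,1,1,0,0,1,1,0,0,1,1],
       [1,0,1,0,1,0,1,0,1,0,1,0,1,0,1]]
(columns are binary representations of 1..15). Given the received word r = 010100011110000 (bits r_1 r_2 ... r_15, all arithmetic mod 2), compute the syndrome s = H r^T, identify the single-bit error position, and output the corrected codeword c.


s = (0, 1, 1, 0)^T, error position = 6, corrected codeword c = 010101011110000

Compute s = H r^T mod 2 one row at a time:
  s_1 = 1 + 1 + 1 + 1 + 0 + 0 + 0 + 0 = 4 ≡ 0 (mod 2).
  s_2 = 1 + 0 + 0 + 0 + 0 + 0 + 0 + 0 = 1 ≡ 1 (mod 2).
  s_3 = 1 + 0 + 0 + 0 + 1 + 1 + 0 + 0 = 3 ≡ 1 (mod 2).
  s_4 = 0 + 0 + 0 + 0 + 1 + 1 + 0 + 0 = 2 ≡ 0 (mod 2).
s = (0, 1, 1, 0)^T — this equals column 6 of H (binary 0110), so error is at position 6.
Correct: flip bit 6 of r = 010100011110000 to get c = 010101011110000.


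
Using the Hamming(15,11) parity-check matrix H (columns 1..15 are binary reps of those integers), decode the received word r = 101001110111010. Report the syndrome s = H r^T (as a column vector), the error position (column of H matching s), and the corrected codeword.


s = (1, 0, 0, 0)^T, error position = 8, corrected codeword c = 101001100111010

Compute s = H r^T mod 2 one row at a time:
  s_1 = 1 + 0 + 1 + 1 + 1 + 0 + 1 + 0 = 5 ≡ 1 (mod 2).
  s_2 = 0 + 0 + 1 + 1 + 1 + 0 + 1 + 0 = 4 ≡ 0 (mod 2).
  s_3 = 0 + 1 + 1 + 1 + 1 + 1 + 1 + 0 = 6 ≡ 0 (mod 2).
  s_4 = 1 + 1 + 0 + 1 + 0 + 1 + 0 + 0 = 4 ≡ 0 (mod 2).
s = (1, 0, 0, 0)^T — this equals column 8 of H (binary 1000), so error is at position 8.
Correct: flip bit 8 of r = 101001110111010 to get c = 101001100111010.


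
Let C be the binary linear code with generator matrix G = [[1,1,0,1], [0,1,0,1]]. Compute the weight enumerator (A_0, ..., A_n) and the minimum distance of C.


Weight distribution: A_0 = 1, A_1 = 1, A_2 = 1, A_3 = 1. Minimum distance d = 1.

Enumerate all 2^2 = 4 messages m ∈ F_2^2.
For each, compute codeword c = mG in F_2^4, then tally its weight.
  m = 00 → c = 0000, weight = 0.
  m = 10 → c = 1101, weight = 3.
  m = 01 → c = 0101, weight = 2.
  m = 11 → c = 1000, weight = 1.
Tally weights:
  weight 0: 1 codewords.
  weight 1: 1 codewords.
  weight 2: 1 codewords.
  weight 3: 1 codewords.
Minimum distance d = smallest w > 0 with A_w > 0 = 1.
Sanity: Σ A_w = 4 = 2^2 = 4 ✓.


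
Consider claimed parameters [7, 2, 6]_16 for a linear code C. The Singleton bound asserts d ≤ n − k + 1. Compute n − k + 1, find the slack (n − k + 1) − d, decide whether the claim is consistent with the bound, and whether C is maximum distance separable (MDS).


Singleton RHS = n − k + 1 = 6, slack = 0, bound satisfied, MDS.

Singleton bound: d ≤ n − k + 1.
Here n = 7, k = 2, so n − k + 1 = 6.
Given d = 6, check d ≤ 6: YES.
Slack = (n − k + 1) − d = 0.
The code is MDS (slack = 0).
Description: the claimed parameters are [7, 2, 6]_16; such a code would be MDS (meets Singleton bound).


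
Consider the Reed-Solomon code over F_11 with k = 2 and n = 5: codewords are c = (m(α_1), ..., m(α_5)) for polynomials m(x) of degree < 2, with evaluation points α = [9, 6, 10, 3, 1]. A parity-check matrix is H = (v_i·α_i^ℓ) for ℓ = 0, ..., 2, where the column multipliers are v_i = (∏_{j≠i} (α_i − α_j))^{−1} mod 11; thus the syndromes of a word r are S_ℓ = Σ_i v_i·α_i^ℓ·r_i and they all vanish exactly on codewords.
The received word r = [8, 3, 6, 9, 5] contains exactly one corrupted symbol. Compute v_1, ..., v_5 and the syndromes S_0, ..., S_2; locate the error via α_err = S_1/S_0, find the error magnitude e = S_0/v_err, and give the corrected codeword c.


S = (5, 5, 5), error at position 5, error magnitude e = 3, c = [8, 3, 6, 9, 2].

Step 1: column multipliers v_i = (∏_{j≠i}(α_i − α_j))^{−1} mod 11.
  i = 1 (α = 9): (9−6)(9−10)(9−3)(9−1) = 3·(−1)·6·8 = −144 ≡ 10, so v_1 = 10^{−1} = 10 (mod 11).
  i = 2 (α = 6): (6−9)(6−10)(6−3)(6−1) = (−3)·(−4)·3·5 = 180 ≡ 4, so v_2 = 4^{−1} = 3 (mod 11).
  i = 3 (α = 10): (10−9)(10−6)(10−3)(10−1) = 1·4·7·9 = 252 ≡ 10, so v_3 = 10^{−1} = 10 (mod 11).
  i = 4 (α = 3): (3−9)(3−6)(3−10)(3−1) = (−6)·(−3)·(−7)·2 = −252 ≡ 1, so v_4 = 1^{−1} = 1 (mod 11).
  i = 5 (α = 1): (1−9)(1−6)(1−10)(1−3) = (−8)·(−5)·(−9)·(−2) = 720 ≡ 5, so v_5 = 5^{−1} = 9 (mod 11).
  v = [10, 3, 10, 1, 9].
Step 2: syndromes of r = [8, 3, 6, 9, 5] (all sums mod 11).
  S_0 = Σ v_i r_i = 10·8 + 3·3 + 10·6 + 1·9 + 9·5 = 203 ≡ 5.
  S_1 = Σ v_i α_i r_i = 10·9·8 + 3·6·3 + 10·10·6 + 1·3·9 + 9·1·5 = 1446 ≡ 5.
  α_i^2 mod 11 = [4, 3, 1, 9, 1].
  S_2 = Σ v_i α_i^2 r_i = 10·4·8 + 3·3·3 + 10·1·6 + 1·9·9 + 9·1·5 = 533 ≡ 5.
  S = (5, 5, 5) ≠ 0, so r is not a codeword (an error is present).
Step 3: locate the error. For a single error e at position i, S_ℓ = v_i·e·α_i^ℓ, so α_err = S_1/S_0.
  S_0^{−1} = 5^{−1} = 9 (mod 11), so α_err = 5·9 = 45 ≡ 1 = α_5. Error position i = 5.
  Consistency check: S_2/S_1 = 5·9 = 45 ≡ 1 = α_err ✓ (single-error assumption holds).
Step 4: error magnitude e = S_0/v_5 = S_0·∏_{j≠5}(α_5 − α_j) = 5·5 = 25 ≡ 3 (mod 11).
Step 5: correct position 5: c_5 = r_5 − e = 5 − 3 ≡ 2 (mod 11). Hence c = [8, 3, 6, 9, 2].
  Check: interpolating c through the α_i gives m(x) = 4 + 9·x (degree < 2) with m(α_i) = c_i for every i, so c is indeed a codeword.
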